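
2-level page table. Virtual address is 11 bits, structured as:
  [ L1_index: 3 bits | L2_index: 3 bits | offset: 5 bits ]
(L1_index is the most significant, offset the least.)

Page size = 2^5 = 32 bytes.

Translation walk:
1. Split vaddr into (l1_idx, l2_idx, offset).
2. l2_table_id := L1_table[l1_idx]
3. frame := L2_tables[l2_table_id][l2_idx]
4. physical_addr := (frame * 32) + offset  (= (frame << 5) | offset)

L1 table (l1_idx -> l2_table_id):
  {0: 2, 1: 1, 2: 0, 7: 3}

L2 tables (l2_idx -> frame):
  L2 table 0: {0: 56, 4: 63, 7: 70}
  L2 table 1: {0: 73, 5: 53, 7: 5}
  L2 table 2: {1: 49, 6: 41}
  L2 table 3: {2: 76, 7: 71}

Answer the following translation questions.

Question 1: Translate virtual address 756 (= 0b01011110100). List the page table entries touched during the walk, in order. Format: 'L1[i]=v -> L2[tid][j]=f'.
Answer: L1[2]=0 -> L2[0][7]=70

Derivation:
vaddr = 756 = 0b01011110100
Split: l1_idx=2, l2_idx=7, offset=20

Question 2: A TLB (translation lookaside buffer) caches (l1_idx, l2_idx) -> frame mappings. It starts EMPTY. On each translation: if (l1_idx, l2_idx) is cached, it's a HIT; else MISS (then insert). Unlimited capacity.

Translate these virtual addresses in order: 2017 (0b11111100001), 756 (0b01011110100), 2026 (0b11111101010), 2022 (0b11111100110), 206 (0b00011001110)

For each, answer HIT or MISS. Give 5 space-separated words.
Answer: MISS MISS HIT HIT MISS

Derivation:
vaddr=2017: (7,7) not in TLB -> MISS, insert
vaddr=756: (2,7) not in TLB -> MISS, insert
vaddr=2026: (7,7) in TLB -> HIT
vaddr=2022: (7,7) in TLB -> HIT
vaddr=206: (0,6) not in TLB -> MISS, insert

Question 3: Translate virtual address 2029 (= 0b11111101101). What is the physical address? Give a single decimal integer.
vaddr = 2029 = 0b11111101101
Split: l1_idx=7, l2_idx=7, offset=13
L1[7] = 3
L2[3][7] = 71
paddr = 71 * 32 + 13 = 2285

Answer: 2285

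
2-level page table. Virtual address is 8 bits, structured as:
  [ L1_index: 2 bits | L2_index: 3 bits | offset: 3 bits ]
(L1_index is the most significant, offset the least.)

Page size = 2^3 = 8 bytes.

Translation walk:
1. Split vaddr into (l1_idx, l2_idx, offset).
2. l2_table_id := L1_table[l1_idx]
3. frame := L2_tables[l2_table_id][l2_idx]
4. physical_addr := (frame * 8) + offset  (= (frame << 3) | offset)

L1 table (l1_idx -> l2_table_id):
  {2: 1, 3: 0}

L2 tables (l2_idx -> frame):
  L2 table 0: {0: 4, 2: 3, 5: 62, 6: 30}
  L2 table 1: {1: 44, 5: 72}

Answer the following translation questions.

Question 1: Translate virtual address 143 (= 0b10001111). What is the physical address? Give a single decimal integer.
Answer: 359

Derivation:
vaddr = 143 = 0b10001111
Split: l1_idx=2, l2_idx=1, offset=7
L1[2] = 1
L2[1][1] = 44
paddr = 44 * 8 + 7 = 359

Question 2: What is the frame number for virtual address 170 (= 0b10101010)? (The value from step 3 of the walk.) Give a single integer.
vaddr = 170: l1_idx=2, l2_idx=5
L1[2] = 1; L2[1][5] = 72

Answer: 72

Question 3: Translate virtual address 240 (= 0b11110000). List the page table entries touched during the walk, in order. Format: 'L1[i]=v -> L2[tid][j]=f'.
vaddr = 240 = 0b11110000
Split: l1_idx=3, l2_idx=6, offset=0

Answer: L1[3]=0 -> L2[0][6]=30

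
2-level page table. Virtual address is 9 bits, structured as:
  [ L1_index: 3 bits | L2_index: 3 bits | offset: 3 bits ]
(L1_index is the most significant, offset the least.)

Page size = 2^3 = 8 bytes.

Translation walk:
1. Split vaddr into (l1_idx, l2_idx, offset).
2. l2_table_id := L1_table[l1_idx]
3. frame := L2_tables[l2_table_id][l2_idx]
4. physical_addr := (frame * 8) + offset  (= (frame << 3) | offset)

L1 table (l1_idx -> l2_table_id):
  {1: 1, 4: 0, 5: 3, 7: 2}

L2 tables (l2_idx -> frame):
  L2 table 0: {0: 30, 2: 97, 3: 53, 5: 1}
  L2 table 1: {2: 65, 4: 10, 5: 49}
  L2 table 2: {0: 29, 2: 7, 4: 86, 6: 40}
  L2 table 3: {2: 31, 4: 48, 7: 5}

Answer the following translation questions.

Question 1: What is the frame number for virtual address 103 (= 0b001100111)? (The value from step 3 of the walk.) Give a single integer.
Answer: 10

Derivation:
vaddr = 103: l1_idx=1, l2_idx=4
L1[1] = 1; L2[1][4] = 10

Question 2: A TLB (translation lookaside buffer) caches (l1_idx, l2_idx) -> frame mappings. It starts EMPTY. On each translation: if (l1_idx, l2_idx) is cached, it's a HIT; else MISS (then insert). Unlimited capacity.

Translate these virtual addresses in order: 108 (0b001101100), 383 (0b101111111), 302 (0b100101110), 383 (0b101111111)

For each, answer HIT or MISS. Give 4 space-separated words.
Answer: MISS MISS MISS HIT

Derivation:
vaddr=108: (1,5) not in TLB -> MISS, insert
vaddr=383: (5,7) not in TLB -> MISS, insert
vaddr=302: (4,5) not in TLB -> MISS, insert
vaddr=383: (5,7) in TLB -> HIT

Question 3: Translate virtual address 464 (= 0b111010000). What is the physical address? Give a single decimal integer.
Answer: 56

Derivation:
vaddr = 464 = 0b111010000
Split: l1_idx=7, l2_idx=2, offset=0
L1[7] = 2
L2[2][2] = 7
paddr = 7 * 8 + 0 = 56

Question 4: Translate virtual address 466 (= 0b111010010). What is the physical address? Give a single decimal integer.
vaddr = 466 = 0b111010010
Split: l1_idx=7, l2_idx=2, offset=2
L1[7] = 2
L2[2][2] = 7
paddr = 7 * 8 + 2 = 58

Answer: 58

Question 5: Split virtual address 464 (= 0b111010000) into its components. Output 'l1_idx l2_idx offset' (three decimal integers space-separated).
Answer: 7 2 0

Derivation:
vaddr = 464 = 0b111010000
  top 3 bits -> l1_idx = 7
  next 3 bits -> l2_idx = 2
  bottom 3 bits -> offset = 0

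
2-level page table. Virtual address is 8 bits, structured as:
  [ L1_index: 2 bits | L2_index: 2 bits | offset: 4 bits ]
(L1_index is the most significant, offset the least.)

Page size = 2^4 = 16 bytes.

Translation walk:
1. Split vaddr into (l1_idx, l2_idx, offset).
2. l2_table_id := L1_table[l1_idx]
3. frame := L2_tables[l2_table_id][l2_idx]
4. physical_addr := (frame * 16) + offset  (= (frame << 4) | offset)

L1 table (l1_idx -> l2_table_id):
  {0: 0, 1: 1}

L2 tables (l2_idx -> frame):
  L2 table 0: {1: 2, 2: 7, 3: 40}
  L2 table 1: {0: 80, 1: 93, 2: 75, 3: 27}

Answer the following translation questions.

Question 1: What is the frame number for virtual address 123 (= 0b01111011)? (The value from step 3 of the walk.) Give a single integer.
vaddr = 123: l1_idx=1, l2_idx=3
L1[1] = 1; L2[1][3] = 27

Answer: 27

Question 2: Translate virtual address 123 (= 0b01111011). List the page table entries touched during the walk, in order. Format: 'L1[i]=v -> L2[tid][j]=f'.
Answer: L1[1]=1 -> L2[1][3]=27

Derivation:
vaddr = 123 = 0b01111011
Split: l1_idx=1, l2_idx=3, offset=11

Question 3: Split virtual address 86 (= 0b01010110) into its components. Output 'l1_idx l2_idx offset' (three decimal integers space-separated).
vaddr = 86 = 0b01010110
  top 2 bits -> l1_idx = 1
  next 2 bits -> l2_idx = 1
  bottom 4 bits -> offset = 6

Answer: 1 1 6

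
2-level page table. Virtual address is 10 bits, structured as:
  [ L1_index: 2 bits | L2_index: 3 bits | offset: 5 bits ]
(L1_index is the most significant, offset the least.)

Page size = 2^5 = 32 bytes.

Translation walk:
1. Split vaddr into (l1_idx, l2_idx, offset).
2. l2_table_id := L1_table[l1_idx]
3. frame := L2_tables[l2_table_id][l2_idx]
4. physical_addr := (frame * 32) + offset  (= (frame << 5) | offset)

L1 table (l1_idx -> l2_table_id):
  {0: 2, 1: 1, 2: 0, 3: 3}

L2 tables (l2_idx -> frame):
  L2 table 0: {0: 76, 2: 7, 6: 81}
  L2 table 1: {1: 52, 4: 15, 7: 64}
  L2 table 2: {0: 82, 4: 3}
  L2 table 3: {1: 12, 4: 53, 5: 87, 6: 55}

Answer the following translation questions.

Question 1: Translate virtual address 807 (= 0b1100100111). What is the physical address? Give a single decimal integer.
vaddr = 807 = 0b1100100111
Split: l1_idx=3, l2_idx=1, offset=7
L1[3] = 3
L2[3][1] = 12
paddr = 12 * 32 + 7 = 391

Answer: 391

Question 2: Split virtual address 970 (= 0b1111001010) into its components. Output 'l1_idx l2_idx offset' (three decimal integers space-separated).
Answer: 3 6 10

Derivation:
vaddr = 970 = 0b1111001010
  top 2 bits -> l1_idx = 3
  next 3 bits -> l2_idx = 6
  bottom 5 bits -> offset = 10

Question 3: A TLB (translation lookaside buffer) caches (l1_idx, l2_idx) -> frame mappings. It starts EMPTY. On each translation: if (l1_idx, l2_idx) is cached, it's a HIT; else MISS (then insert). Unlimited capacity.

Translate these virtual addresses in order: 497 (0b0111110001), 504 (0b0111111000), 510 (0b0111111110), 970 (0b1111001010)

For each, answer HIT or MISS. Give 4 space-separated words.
vaddr=497: (1,7) not in TLB -> MISS, insert
vaddr=504: (1,7) in TLB -> HIT
vaddr=510: (1,7) in TLB -> HIT
vaddr=970: (3,6) not in TLB -> MISS, insert

Answer: MISS HIT HIT MISS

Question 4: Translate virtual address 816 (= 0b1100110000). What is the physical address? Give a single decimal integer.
vaddr = 816 = 0b1100110000
Split: l1_idx=3, l2_idx=1, offset=16
L1[3] = 3
L2[3][1] = 12
paddr = 12 * 32 + 16 = 400

Answer: 400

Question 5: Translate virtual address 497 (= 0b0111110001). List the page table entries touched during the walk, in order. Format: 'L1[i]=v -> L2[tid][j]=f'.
Answer: L1[1]=1 -> L2[1][7]=64

Derivation:
vaddr = 497 = 0b0111110001
Split: l1_idx=1, l2_idx=7, offset=17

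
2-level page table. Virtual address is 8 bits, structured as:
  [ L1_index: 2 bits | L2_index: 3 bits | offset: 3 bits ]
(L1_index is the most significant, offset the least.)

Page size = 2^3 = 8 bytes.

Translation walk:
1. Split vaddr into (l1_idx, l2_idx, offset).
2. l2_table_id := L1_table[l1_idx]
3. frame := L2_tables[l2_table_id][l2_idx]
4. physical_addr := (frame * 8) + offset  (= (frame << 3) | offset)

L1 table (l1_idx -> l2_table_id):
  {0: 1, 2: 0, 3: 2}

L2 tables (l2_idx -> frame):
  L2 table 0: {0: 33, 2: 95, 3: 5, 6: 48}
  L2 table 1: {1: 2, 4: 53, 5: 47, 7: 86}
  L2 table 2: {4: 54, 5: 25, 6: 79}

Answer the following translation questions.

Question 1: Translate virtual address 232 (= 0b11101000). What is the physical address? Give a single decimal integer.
vaddr = 232 = 0b11101000
Split: l1_idx=3, l2_idx=5, offset=0
L1[3] = 2
L2[2][5] = 25
paddr = 25 * 8 + 0 = 200

Answer: 200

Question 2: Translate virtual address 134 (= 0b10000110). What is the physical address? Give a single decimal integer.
vaddr = 134 = 0b10000110
Split: l1_idx=2, l2_idx=0, offset=6
L1[2] = 0
L2[0][0] = 33
paddr = 33 * 8 + 6 = 270

Answer: 270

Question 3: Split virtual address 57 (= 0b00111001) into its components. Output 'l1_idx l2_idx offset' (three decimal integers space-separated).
Answer: 0 7 1

Derivation:
vaddr = 57 = 0b00111001
  top 2 bits -> l1_idx = 0
  next 3 bits -> l2_idx = 7
  bottom 3 bits -> offset = 1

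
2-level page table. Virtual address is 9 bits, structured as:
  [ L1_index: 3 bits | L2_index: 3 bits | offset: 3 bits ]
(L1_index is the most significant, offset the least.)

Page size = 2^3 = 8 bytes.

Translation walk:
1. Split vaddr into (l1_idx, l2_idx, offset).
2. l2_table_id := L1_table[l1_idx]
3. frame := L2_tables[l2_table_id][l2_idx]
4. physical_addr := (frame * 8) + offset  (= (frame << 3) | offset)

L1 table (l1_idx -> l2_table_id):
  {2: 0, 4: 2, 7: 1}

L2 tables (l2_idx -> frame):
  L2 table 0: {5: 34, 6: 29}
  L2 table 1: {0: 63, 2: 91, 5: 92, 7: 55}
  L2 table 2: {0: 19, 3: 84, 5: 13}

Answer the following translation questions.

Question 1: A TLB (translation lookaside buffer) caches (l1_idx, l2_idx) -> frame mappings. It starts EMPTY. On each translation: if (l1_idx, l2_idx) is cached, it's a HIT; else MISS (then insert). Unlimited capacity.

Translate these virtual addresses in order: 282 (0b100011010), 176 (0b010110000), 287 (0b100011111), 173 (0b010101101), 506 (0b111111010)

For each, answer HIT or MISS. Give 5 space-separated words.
vaddr=282: (4,3) not in TLB -> MISS, insert
vaddr=176: (2,6) not in TLB -> MISS, insert
vaddr=287: (4,3) in TLB -> HIT
vaddr=173: (2,5) not in TLB -> MISS, insert
vaddr=506: (7,7) not in TLB -> MISS, insert

Answer: MISS MISS HIT MISS MISS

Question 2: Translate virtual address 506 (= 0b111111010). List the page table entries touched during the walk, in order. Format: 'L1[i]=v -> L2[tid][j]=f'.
Answer: L1[7]=1 -> L2[1][7]=55

Derivation:
vaddr = 506 = 0b111111010
Split: l1_idx=7, l2_idx=7, offset=2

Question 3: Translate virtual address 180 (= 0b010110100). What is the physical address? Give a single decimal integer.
vaddr = 180 = 0b010110100
Split: l1_idx=2, l2_idx=6, offset=4
L1[2] = 0
L2[0][6] = 29
paddr = 29 * 8 + 4 = 236

Answer: 236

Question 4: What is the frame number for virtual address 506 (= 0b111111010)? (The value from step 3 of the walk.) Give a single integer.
Answer: 55

Derivation:
vaddr = 506: l1_idx=7, l2_idx=7
L1[7] = 1; L2[1][7] = 55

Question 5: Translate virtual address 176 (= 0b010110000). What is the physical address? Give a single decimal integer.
Answer: 232

Derivation:
vaddr = 176 = 0b010110000
Split: l1_idx=2, l2_idx=6, offset=0
L1[2] = 0
L2[0][6] = 29
paddr = 29 * 8 + 0 = 232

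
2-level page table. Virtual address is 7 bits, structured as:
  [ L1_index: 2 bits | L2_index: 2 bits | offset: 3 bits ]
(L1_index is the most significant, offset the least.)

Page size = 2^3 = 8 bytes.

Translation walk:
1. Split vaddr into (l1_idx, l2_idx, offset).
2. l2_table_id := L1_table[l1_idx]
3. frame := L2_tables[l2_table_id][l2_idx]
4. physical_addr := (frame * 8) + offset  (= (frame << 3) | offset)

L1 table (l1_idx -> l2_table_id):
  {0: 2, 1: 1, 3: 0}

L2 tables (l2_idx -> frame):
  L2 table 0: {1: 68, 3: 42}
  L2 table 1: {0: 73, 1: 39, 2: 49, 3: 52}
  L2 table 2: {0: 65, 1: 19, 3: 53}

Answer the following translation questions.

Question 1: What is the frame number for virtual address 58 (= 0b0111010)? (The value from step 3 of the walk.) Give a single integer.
Answer: 52

Derivation:
vaddr = 58: l1_idx=1, l2_idx=3
L1[1] = 1; L2[1][3] = 52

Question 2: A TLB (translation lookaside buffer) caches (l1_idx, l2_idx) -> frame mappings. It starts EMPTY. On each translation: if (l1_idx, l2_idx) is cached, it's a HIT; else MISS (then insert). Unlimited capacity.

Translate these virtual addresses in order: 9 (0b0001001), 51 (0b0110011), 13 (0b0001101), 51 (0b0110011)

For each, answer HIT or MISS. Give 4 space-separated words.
vaddr=9: (0,1) not in TLB -> MISS, insert
vaddr=51: (1,2) not in TLB -> MISS, insert
vaddr=13: (0,1) in TLB -> HIT
vaddr=51: (1,2) in TLB -> HIT

Answer: MISS MISS HIT HIT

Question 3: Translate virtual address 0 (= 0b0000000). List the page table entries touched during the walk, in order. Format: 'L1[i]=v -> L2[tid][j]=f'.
vaddr = 0 = 0b0000000
Split: l1_idx=0, l2_idx=0, offset=0

Answer: L1[0]=2 -> L2[2][0]=65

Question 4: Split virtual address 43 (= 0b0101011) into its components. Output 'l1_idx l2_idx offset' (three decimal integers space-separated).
vaddr = 43 = 0b0101011
  top 2 bits -> l1_idx = 1
  next 2 bits -> l2_idx = 1
  bottom 3 bits -> offset = 3

Answer: 1 1 3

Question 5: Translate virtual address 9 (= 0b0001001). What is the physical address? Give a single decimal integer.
vaddr = 9 = 0b0001001
Split: l1_idx=0, l2_idx=1, offset=1
L1[0] = 2
L2[2][1] = 19
paddr = 19 * 8 + 1 = 153

Answer: 153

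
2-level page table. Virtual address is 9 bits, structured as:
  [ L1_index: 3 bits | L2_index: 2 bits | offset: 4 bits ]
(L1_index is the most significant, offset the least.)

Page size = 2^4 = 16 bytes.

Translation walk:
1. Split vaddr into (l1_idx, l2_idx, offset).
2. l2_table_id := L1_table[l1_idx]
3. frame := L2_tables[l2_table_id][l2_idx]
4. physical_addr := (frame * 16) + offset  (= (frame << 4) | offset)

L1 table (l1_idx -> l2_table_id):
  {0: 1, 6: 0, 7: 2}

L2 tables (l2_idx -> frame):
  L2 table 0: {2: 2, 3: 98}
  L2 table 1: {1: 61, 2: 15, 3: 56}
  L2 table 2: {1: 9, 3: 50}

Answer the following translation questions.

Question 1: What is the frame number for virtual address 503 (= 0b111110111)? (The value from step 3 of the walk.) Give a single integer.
vaddr = 503: l1_idx=7, l2_idx=3
L1[7] = 2; L2[2][3] = 50

Answer: 50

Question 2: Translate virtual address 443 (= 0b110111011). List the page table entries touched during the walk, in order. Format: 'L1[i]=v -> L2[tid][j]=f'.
vaddr = 443 = 0b110111011
Split: l1_idx=6, l2_idx=3, offset=11

Answer: L1[6]=0 -> L2[0][3]=98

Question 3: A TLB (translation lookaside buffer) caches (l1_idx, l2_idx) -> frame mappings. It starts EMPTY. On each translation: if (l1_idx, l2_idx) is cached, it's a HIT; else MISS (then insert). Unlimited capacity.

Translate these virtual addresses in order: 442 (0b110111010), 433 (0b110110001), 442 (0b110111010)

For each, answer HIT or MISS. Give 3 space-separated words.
vaddr=442: (6,3) not in TLB -> MISS, insert
vaddr=433: (6,3) in TLB -> HIT
vaddr=442: (6,3) in TLB -> HIT

Answer: MISS HIT HIT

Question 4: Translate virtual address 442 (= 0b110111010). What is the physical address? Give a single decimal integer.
Answer: 1578

Derivation:
vaddr = 442 = 0b110111010
Split: l1_idx=6, l2_idx=3, offset=10
L1[6] = 0
L2[0][3] = 98
paddr = 98 * 16 + 10 = 1578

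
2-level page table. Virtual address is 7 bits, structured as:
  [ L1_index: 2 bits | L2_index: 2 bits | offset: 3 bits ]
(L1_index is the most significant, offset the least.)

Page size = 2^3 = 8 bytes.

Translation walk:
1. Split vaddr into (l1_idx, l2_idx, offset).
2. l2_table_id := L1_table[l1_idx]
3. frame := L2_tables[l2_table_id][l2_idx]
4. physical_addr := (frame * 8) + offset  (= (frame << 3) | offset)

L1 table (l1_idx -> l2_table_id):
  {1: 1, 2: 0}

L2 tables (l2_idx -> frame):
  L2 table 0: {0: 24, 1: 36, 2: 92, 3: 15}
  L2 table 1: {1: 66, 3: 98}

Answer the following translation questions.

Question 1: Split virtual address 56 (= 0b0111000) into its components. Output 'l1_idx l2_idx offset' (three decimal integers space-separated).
vaddr = 56 = 0b0111000
  top 2 bits -> l1_idx = 1
  next 2 bits -> l2_idx = 3
  bottom 3 bits -> offset = 0

Answer: 1 3 0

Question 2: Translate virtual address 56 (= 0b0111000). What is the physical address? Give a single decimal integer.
vaddr = 56 = 0b0111000
Split: l1_idx=1, l2_idx=3, offset=0
L1[1] = 1
L2[1][3] = 98
paddr = 98 * 8 + 0 = 784

Answer: 784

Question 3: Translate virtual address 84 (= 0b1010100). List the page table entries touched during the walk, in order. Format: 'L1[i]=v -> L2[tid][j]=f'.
Answer: L1[2]=0 -> L2[0][2]=92

Derivation:
vaddr = 84 = 0b1010100
Split: l1_idx=2, l2_idx=2, offset=4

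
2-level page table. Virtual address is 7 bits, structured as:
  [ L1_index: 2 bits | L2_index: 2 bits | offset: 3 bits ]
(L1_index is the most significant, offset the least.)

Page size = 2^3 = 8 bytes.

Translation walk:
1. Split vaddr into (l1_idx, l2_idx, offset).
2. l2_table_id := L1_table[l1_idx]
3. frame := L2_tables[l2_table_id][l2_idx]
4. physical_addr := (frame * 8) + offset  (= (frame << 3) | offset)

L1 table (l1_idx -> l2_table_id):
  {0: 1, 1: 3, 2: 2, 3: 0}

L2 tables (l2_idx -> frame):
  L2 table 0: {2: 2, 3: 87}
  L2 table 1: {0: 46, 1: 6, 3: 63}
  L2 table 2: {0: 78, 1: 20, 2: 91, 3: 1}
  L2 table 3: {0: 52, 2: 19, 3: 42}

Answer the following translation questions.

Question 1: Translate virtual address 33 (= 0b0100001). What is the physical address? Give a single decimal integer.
Answer: 417

Derivation:
vaddr = 33 = 0b0100001
Split: l1_idx=1, l2_idx=0, offset=1
L1[1] = 3
L2[3][0] = 52
paddr = 52 * 8 + 1 = 417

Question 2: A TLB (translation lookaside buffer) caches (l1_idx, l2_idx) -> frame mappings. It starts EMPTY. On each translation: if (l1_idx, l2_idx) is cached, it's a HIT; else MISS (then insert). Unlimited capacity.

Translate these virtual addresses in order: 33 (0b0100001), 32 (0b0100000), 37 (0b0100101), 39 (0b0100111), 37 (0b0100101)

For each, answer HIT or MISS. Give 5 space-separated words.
Answer: MISS HIT HIT HIT HIT

Derivation:
vaddr=33: (1,0) not in TLB -> MISS, insert
vaddr=32: (1,0) in TLB -> HIT
vaddr=37: (1,0) in TLB -> HIT
vaddr=39: (1,0) in TLB -> HIT
vaddr=37: (1,0) in TLB -> HIT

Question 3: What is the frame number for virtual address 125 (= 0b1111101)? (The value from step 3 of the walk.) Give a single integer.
Answer: 87

Derivation:
vaddr = 125: l1_idx=3, l2_idx=3
L1[3] = 0; L2[0][3] = 87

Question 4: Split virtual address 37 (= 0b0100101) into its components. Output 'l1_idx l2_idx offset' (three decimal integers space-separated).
vaddr = 37 = 0b0100101
  top 2 bits -> l1_idx = 1
  next 2 bits -> l2_idx = 0
  bottom 3 bits -> offset = 5

Answer: 1 0 5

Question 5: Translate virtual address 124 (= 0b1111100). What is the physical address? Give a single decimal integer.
vaddr = 124 = 0b1111100
Split: l1_idx=3, l2_idx=3, offset=4
L1[3] = 0
L2[0][3] = 87
paddr = 87 * 8 + 4 = 700

Answer: 700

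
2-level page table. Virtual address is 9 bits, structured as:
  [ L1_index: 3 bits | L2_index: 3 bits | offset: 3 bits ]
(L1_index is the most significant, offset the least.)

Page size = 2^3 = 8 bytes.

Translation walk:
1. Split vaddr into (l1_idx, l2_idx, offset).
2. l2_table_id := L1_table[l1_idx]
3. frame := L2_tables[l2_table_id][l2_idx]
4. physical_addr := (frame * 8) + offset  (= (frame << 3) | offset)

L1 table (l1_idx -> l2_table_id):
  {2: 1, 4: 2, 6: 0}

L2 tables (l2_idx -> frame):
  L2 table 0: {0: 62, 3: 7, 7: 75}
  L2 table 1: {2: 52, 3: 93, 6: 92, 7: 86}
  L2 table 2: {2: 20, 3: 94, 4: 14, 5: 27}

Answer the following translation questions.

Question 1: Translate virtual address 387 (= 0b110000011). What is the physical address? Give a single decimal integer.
vaddr = 387 = 0b110000011
Split: l1_idx=6, l2_idx=0, offset=3
L1[6] = 0
L2[0][0] = 62
paddr = 62 * 8 + 3 = 499

Answer: 499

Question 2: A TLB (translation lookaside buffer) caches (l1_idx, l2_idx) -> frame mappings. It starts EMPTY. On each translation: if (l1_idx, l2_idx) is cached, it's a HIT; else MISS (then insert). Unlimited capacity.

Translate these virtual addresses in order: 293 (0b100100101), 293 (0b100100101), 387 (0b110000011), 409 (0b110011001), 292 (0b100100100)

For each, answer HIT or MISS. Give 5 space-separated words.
Answer: MISS HIT MISS MISS HIT

Derivation:
vaddr=293: (4,4) not in TLB -> MISS, insert
vaddr=293: (4,4) in TLB -> HIT
vaddr=387: (6,0) not in TLB -> MISS, insert
vaddr=409: (6,3) not in TLB -> MISS, insert
vaddr=292: (4,4) in TLB -> HIT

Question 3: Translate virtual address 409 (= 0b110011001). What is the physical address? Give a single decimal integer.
vaddr = 409 = 0b110011001
Split: l1_idx=6, l2_idx=3, offset=1
L1[6] = 0
L2[0][3] = 7
paddr = 7 * 8 + 1 = 57

Answer: 57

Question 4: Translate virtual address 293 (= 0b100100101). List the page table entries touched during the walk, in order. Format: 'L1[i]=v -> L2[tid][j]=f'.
Answer: L1[4]=2 -> L2[2][4]=14

Derivation:
vaddr = 293 = 0b100100101
Split: l1_idx=4, l2_idx=4, offset=5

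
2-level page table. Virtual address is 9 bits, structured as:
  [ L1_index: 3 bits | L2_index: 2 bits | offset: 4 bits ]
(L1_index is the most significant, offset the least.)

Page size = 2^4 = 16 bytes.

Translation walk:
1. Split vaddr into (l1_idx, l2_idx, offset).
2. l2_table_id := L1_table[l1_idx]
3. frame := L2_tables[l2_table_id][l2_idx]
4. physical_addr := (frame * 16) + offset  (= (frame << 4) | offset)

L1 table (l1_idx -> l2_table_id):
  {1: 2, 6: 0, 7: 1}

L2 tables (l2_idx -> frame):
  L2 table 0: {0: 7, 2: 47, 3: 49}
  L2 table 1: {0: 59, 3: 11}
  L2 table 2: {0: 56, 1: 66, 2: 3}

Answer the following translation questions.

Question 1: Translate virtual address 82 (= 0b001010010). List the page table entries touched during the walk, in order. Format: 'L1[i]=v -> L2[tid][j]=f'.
vaddr = 82 = 0b001010010
Split: l1_idx=1, l2_idx=1, offset=2

Answer: L1[1]=2 -> L2[2][1]=66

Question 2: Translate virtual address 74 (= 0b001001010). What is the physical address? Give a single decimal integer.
Answer: 906

Derivation:
vaddr = 74 = 0b001001010
Split: l1_idx=1, l2_idx=0, offset=10
L1[1] = 2
L2[2][0] = 56
paddr = 56 * 16 + 10 = 906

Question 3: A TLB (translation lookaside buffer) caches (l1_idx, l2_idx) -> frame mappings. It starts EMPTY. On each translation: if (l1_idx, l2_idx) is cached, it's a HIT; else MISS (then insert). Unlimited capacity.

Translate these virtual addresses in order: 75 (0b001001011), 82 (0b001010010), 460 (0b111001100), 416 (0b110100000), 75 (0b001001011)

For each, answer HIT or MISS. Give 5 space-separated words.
Answer: MISS MISS MISS MISS HIT

Derivation:
vaddr=75: (1,0) not in TLB -> MISS, insert
vaddr=82: (1,1) not in TLB -> MISS, insert
vaddr=460: (7,0) not in TLB -> MISS, insert
vaddr=416: (6,2) not in TLB -> MISS, insert
vaddr=75: (1,0) in TLB -> HIT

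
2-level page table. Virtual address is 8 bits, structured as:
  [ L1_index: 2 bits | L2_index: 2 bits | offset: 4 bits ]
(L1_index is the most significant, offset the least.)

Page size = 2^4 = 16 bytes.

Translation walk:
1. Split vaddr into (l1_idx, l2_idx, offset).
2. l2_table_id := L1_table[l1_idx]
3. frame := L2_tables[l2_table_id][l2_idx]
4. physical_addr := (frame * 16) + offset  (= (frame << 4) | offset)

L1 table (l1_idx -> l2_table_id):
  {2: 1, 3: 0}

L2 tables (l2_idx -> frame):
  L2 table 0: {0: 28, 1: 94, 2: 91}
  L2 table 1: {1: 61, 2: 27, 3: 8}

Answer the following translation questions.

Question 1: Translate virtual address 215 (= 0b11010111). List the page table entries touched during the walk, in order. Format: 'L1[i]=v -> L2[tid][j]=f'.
vaddr = 215 = 0b11010111
Split: l1_idx=3, l2_idx=1, offset=7

Answer: L1[3]=0 -> L2[0][1]=94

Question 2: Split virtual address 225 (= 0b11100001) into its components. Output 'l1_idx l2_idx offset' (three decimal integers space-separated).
Answer: 3 2 1

Derivation:
vaddr = 225 = 0b11100001
  top 2 bits -> l1_idx = 3
  next 2 bits -> l2_idx = 2
  bottom 4 bits -> offset = 1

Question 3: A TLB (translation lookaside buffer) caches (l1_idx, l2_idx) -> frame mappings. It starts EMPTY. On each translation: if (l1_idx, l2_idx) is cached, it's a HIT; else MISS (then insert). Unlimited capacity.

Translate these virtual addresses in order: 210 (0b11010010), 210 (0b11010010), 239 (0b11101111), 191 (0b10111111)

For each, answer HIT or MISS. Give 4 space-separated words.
Answer: MISS HIT MISS MISS

Derivation:
vaddr=210: (3,1) not in TLB -> MISS, insert
vaddr=210: (3,1) in TLB -> HIT
vaddr=239: (3,2) not in TLB -> MISS, insert
vaddr=191: (2,3) not in TLB -> MISS, insert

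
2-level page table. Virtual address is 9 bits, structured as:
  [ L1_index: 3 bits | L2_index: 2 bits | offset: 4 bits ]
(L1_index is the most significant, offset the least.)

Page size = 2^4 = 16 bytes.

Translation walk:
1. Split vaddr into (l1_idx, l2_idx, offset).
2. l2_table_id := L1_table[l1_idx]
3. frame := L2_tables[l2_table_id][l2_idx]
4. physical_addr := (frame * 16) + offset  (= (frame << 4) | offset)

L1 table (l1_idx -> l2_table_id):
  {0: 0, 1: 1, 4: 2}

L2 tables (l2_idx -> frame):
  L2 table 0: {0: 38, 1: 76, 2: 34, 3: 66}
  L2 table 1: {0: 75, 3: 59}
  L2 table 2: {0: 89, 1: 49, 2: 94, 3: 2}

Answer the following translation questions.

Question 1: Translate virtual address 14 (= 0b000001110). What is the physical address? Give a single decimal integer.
Answer: 622

Derivation:
vaddr = 14 = 0b000001110
Split: l1_idx=0, l2_idx=0, offset=14
L1[0] = 0
L2[0][0] = 38
paddr = 38 * 16 + 14 = 622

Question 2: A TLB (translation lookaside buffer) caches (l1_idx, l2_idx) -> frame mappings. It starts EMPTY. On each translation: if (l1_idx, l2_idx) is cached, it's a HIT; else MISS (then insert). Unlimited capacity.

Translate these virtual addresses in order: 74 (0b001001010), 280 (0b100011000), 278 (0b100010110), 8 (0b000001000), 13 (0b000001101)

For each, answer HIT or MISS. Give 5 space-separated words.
Answer: MISS MISS HIT MISS HIT

Derivation:
vaddr=74: (1,0) not in TLB -> MISS, insert
vaddr=280: (4,1) not in TLB -> MISS, insert
vaddr=278: (4,1) in TLB -> HIT
vaddr=8: (0,0) not in TLB -> MISS, insert
vaddr=13: (0,0) in TLB -> HIT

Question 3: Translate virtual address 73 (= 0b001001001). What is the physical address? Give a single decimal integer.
Answer: 1209

Derivation:
vaddr = 73 = 0b001001001
Split: l1_idx=1, l2_idx=0, offset=9
L1[1] = 1
L2[1][0] = 75
paddr = 75 * 16 + 9 = 1209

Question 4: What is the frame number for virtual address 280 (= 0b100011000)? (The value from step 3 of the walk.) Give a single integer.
Answer: 49

Derivation:
vaddr = 280: l1_idx=4, l2_idx=1
L1[4] = 2; L2[2][1] = 49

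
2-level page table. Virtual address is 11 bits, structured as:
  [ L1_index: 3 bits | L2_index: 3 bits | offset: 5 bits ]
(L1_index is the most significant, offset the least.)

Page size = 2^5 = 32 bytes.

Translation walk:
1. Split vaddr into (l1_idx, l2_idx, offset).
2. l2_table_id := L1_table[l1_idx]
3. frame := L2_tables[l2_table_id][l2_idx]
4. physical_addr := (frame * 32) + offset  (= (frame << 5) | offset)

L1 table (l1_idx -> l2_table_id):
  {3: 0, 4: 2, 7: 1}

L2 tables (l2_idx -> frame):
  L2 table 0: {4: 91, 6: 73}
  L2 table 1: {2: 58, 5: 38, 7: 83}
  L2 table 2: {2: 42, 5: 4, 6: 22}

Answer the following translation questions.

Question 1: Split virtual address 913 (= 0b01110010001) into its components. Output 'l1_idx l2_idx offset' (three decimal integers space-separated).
vaddr = 913 = 0b01110010001
  top 3 bits -> l1_idx = 3
  next 3 bits -> l2_idx = 4
  bottom 5 bits -> offset = 17

Answer: 3 4 17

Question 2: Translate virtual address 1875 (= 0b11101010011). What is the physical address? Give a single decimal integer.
Answer: 1875

Derivation:
vaddr = 1875 = 0b11101010011
Split: l1_idx=7, l2_idx=2, offset=19
L1[7] = 1
L2[1][2] = 58
paddr = 58 * 32 + 19 = 1875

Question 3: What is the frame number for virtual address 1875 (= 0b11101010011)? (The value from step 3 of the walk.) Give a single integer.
vaddr = 1875: l1_idx=7, l2_idx=2
L1[7] = 1; L2[1][2] = 58

Answer: 58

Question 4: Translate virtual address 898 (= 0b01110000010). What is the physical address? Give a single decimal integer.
vaddr = 898 = 0b01110000010
Split: l1_idx=3, l2_idx=4, offset=2
L1[3] = 0
L2[0][4] = 91
paddr = 91 * 32 + 2 = 2914

Answer: 2914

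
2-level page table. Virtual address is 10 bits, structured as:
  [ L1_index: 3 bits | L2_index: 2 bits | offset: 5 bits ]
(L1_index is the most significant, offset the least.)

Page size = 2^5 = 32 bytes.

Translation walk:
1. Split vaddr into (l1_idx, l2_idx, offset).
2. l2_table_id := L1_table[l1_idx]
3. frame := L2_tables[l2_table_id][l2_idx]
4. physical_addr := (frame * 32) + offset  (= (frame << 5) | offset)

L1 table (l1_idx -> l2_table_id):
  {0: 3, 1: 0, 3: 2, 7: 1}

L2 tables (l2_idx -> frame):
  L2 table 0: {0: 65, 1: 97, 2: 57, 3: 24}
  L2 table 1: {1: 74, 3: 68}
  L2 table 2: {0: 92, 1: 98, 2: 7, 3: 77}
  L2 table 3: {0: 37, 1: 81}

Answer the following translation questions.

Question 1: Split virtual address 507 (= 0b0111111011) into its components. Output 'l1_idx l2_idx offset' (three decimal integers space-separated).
Answer: 3 3 27

Derivation:
vaddr = 507 = 0b0111111011
  top 3 bits -> l1_idx = 3
  next 2 bits -> l2_idx = 3
  bottom 5 bits -> offset = 27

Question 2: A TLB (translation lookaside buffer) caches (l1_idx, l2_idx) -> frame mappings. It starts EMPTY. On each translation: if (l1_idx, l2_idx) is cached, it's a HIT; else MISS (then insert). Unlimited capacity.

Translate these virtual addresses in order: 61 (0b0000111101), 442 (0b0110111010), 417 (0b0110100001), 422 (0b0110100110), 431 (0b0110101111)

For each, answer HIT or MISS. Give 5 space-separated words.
Answer: MISS MISS HIT HIT HIT

Derivation:
vaddr=61: (0,1) not in TLB -> MISS, insert
vaddr=442: (3,1) not in TLB -> MISS, insert
vaddr=417: (3,1) in TLB -> HIT
vaddr=422: (3,1) in TLB -> HIT
vaddr=431: (3,1) in TLB -> HIT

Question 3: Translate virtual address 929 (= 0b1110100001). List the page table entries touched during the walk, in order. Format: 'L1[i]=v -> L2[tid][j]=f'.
vaddr = 929 = 0b1110100001
Split: l1_idx=7, l2_idx=1, offset=1

Answer: L1[7]=1 -> L2[1][1]=74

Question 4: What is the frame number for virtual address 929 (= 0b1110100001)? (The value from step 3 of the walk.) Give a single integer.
Answer: 74

Derivation:
vaddr = 929: l1_idx=7, l2_idx=1
L1[7] = 1; L2[1][1] = 74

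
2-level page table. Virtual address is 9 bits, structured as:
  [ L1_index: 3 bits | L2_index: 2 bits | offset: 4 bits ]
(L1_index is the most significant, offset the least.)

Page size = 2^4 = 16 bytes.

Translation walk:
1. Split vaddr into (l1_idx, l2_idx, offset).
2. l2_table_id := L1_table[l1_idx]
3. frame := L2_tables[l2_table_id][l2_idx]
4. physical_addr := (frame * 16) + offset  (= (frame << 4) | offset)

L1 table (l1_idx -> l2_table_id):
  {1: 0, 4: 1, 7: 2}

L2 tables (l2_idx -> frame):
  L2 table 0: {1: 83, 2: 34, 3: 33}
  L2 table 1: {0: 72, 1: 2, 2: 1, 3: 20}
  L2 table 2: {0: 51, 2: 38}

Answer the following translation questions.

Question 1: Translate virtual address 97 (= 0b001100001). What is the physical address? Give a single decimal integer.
vaddr = 97 = 0b001100001
Split: l1_idx=1, l2_idx=2, offset=1
L1[1] = 0
L2[0][2] = 34
paddr = 34 * 16 + 1 = 545

Answer: 545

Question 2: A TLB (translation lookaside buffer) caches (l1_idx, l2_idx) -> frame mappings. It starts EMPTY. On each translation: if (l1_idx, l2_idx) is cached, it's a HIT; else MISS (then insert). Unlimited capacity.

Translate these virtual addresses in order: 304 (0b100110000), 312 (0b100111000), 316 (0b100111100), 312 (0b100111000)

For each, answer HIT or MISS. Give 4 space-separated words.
Answer: MISS HIT HIT HIT

Derivation:
vaddr=304: (4,3) not in TLB -> MISS, insert
vaddr=312: (4,3) in TLB -> HIT
vaddr=316: (4,3) in TLB -> HIT
vaddr=312: (4,3) in TLB -> HIT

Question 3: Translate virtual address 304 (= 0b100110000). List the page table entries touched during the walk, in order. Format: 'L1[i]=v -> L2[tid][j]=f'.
Answer: L1[4]=1 -> L2[1][3]=20

Derivation:
vaddr = 304 = 0b100110000
Split: l1_idx=4, l2_idx=3, offset=0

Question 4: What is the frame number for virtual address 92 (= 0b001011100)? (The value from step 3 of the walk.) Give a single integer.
Answer: 83

Derivation:
vaddr = 92: l1_idx=1, l2_idx=1
L1[1] = 0; L2[0][1] = 83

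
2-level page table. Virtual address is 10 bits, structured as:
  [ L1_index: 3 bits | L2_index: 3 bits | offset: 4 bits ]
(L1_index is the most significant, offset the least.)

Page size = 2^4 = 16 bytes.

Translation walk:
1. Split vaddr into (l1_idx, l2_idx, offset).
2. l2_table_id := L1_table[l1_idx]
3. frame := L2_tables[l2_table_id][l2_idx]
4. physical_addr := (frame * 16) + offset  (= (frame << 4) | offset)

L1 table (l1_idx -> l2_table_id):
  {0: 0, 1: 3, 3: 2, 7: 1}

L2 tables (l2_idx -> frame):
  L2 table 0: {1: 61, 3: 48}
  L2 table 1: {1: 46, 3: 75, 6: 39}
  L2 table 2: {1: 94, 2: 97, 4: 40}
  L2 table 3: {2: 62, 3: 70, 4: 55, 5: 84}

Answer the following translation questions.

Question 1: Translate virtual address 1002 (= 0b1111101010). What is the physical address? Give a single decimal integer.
Answer: 634

Derivation:
vaddr = 1002 = 0b1111101010
Split: l1_idx=7, l2_idx=6, offset=10
L1[7] = 1
L2[1][6] = 39
paddr = 39 * 16 + 10 = 634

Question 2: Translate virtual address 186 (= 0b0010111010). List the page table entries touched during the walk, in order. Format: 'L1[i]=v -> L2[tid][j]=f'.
vaddr = 186 = 0b0010111010
Split: l1_idx=1, l2_idx=3, offset=10

Answer: L1[1]=3 -> L2[3][3]=70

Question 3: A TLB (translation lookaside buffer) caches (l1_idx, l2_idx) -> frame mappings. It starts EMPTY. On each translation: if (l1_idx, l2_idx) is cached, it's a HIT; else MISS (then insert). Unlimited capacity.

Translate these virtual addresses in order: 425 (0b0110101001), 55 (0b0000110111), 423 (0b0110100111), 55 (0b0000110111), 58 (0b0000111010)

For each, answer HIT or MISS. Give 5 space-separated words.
vaddr=425: (3,2) not in TLB -> MISS, insert
vaddr=55: (0,3) not in TLB -> MISS, insert
vaddr=423: (3,2) in TLB -> HIT
vaddr=55: (0,3) in TLB -> HIT
vaddr=58: (0,3) in TLB -> HIT

Answer: MISS MISS HIT HIT HIT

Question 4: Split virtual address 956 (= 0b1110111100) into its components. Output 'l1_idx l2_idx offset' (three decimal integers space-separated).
Answer: 7 3 12

Derivation:
vaddr = 956 = 0b1110111100
  top 3 bits -> l1_idx = 7
  next 3 bits -> l2_idx = 3
  bottom 4 bits -> offset = 12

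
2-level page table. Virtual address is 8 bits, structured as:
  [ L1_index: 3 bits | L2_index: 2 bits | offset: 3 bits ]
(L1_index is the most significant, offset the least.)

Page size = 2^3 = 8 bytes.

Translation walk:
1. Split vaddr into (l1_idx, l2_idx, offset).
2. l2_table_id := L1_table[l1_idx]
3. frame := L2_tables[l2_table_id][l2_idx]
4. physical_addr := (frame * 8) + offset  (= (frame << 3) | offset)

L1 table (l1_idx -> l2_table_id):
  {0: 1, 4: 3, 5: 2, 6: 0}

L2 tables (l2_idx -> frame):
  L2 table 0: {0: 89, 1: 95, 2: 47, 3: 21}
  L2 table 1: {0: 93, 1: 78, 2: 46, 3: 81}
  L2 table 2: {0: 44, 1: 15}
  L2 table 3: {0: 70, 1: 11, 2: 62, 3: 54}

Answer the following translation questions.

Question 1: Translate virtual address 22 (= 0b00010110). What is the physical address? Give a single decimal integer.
Answer: 374

Derivation:
vaddr = 22 = 0b00010110
Split: l1_idx=0, l2_idx=2, offset=6
L1[0] = 1
L2[1][2] = 46
paddr = 46 * 8 + 6 = 374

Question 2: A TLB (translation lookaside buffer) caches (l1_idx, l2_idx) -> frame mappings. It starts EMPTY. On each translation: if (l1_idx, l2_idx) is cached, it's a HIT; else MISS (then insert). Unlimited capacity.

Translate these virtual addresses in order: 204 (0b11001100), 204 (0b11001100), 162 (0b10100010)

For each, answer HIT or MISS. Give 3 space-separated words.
vaddr=204: (6,1) not in TLB -> MISS, insert
vaddr=204: (6,1) in TLB -> HIT
vaddr=162: (5,0) not in TLB -> MISS, insert

Answer: MISS HIT MISS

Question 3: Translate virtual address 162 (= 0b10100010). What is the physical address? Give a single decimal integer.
Answer: 354

Derivation:
vaddr = 162 = 0b10100010
Split: l1_idx=5, l2_idx=0, offset=2
L1[5] = 2
L2[2][0] = 44
paddr = 44 * 8 + 2 = 354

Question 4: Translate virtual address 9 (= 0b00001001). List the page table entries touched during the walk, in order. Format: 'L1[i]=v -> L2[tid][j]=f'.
Answer: L1[0]=1 -> L2[1][1]=78

Derivation:
vaddr = 9 = 0b00001001
Split: l1_idx=0, l2_idx=1, offset=1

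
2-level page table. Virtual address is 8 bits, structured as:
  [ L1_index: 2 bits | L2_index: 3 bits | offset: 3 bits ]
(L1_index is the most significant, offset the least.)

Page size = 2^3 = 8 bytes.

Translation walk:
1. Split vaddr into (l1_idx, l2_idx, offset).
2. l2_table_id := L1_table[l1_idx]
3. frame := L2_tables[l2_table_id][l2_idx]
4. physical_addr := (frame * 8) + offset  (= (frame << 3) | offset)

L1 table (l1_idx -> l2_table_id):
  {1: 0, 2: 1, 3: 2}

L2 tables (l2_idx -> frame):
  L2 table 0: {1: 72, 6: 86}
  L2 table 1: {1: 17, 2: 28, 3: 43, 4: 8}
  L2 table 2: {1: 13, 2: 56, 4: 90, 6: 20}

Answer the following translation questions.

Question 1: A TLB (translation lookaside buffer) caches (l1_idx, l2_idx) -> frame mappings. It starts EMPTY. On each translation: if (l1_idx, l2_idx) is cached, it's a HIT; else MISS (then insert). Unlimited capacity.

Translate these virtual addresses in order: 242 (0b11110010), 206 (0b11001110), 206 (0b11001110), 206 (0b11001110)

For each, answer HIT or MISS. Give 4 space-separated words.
Answer: MISS MISS HIT HIT

Derivation:
vaddr=242: (3,6) not in TLB -> MISS, insert
vaddr=206: (3,1) not in TLB -> MISS, insert
vaddr=206: (3,1) in TLB -> HIT
vaddr=206: (3,1) in TLB -> HIT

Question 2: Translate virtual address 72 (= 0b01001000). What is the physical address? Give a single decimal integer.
vaddr = 72 = 0b01001000
Split: l1_idx=1, l2_idx=1, offset=0
L1[1] = 0
L2[0][1] = 72
paddr = 72 * 8 + 0 = 576

Answer: 576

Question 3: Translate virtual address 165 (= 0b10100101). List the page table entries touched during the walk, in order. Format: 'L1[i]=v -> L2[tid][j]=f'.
vaddr = 165 = 0b10100101
Split: l1_idx=2, l2_idx=4, offset=5

Answer: L1[2]=1 -> L2[1][4]=8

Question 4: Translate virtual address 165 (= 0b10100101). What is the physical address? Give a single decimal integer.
vaddr = 165 = 0b10100101
Split: l1_idx=2, l2_idx=4, offset=5
L1[2] = 1
L2[1][4] = 8
paddr = 8 * 8 + 5 = 69

Answer: 69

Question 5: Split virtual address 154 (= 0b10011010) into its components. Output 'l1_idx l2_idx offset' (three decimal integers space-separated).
vaddr = 154 = 0b10011010
  top 2 bits -> l1_idx = 2
  next 3 bits -> l2_idx = 3
  bottom 3 bits -> offset = 2

Answer: 2 3 2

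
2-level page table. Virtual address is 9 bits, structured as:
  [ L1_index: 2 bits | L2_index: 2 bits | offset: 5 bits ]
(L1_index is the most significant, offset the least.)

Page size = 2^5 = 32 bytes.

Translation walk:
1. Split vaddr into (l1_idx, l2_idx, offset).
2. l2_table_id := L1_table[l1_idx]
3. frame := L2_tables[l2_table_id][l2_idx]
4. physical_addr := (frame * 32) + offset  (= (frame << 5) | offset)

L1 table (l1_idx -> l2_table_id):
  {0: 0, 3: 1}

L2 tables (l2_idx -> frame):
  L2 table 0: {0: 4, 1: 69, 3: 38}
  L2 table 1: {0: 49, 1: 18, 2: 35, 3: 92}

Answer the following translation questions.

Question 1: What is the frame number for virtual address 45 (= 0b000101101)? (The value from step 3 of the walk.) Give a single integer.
vaddr = 45: l1_idx=0, l2_idx=1
L1[0] = 0; L2[0][1] = 69

Answer: 69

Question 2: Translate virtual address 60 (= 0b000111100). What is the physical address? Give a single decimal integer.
Answer: 2236

Derivation:
vaddr = 60 = 0b000111100
Split: l1_idx=0, l2_idx=1, offset=28
L1[0] = 0
L2[0][1] = 69
paddr = 69 * 32 + 28 = 2236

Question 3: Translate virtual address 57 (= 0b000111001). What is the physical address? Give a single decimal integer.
vaddr = 57 = 0b000111001
Split: l1_idx=0, l2_idx=1, offset=25
L1[0] = 0
L2[0][1] = 69
paddr = 69 * 32 + 25 = 2233

Answer: 2233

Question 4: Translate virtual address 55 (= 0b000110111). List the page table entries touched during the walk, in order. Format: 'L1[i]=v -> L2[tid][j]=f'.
Answer: L1[0]=0 -> L2[0][1]=69

Derivation:
vaddr = 55 = 0b000110111
Split: l1_idx=0, l2_idx=1, offset=23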